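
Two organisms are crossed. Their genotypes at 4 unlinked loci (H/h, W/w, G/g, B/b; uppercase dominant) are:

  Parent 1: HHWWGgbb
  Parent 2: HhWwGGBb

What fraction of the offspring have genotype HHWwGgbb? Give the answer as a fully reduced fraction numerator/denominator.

P(HHWwGgbb) = 1/16

HHWWGgbb gametes: HWGb×8, HWgb×8
HhWwGGBb gametes: HWGB×2, HWGb×2, HwGB×2, HwGb×2, hWGB×2, hWGb×2, hwGB×2, hwGb×2
HHWWGgbb×HhWwGGBb grid (16·16=256): HHWWGGBb=16 HHWWGGbb=16 HHWWGgBb=16 HHWWGgbb=16 HHWwGGBb=16 HHWwGGbb=16 HHWwGgBb=16 HHWwGgbb=16 HhWWGGBb=16 HhWWGGbb=16 HhWWGgBb=16 HhWWGgbb=16 HhWwGGBb=16 HhWwGGbb=16 HhWwGgBb=16 HhWwGgbb=16
HHWwGgbb hits 16/256; gcd=16; 16÷16/256÷16 = 1/16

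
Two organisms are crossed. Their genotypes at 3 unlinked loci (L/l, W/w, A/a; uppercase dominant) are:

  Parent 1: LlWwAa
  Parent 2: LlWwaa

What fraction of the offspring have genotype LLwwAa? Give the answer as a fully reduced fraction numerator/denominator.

P(LLwwAa) = 1/32

LlWwAa gametes: LWA×1, LWa×1, LwA×1, Lwa×1, lWA×1, lWa×1, lwA×1, lwa×1
LlWwaa gametes: LWa×2, Lwa×2, lWa×2, lwa×2
LlWwAa×LlWwaa grid (8·8=64): LLWWAa=2 LLWWaa=2 LLWwAa=4 LLWwaa=4 LLwwAa=2 LLwwaa=2 LlWWAa=4 LlWWaa=4 LlWwAa=8 LlWwaa=8 LlwwAa=4 Llwwaa=4 llWWAa=2 llWWaa=2 llWwAa=4 llWwaa=4 llwwAa=2 llwwaa=2
LLwwAa hits 2/64; gcd=2; 2÷2/64÷2 = 1/32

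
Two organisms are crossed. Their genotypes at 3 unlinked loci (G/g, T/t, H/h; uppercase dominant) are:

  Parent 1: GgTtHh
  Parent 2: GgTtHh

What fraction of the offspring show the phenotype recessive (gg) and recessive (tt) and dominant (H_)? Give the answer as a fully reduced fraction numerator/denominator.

P(gg tt H_) = 3/64

GgTtHh gametes: GTH×1, GTh×1, GtH×1, Gth×1, gTH×1, gTh×1, gtH×1, gth×1
GgTtHh gametes: GTH×1, GTh×1, GtH×1, Gth×1, gTH×1, gTh×1, gtH×1, gth×1
GgTtHh×GgTtHh grid (8·8=64): GGTTHH=1 GGTTHh=2 GGTThh=1 GGTtHH=2 GGTtHh=4 GGTthh=2 GGttHH=1 GGttHh=2 GGtthh=1 GgTTHH=2 GgTTHh=4 GgTThh=2 GgTtHH=4 GgTtHh=8 GgTthh=4 GgttHH=2 GgttHh=4 Ggtthh=2 ggTTHH=1 ggTTHh=2 ggTThh=1 ggTtHH=2 ggTtHh=4 ggTthh=2 ggttHH=1 ggttHh=2 ggtthh=1
gg tt H_ hits 3/64; gcd=1; 3÷1/64÷1 = 3/64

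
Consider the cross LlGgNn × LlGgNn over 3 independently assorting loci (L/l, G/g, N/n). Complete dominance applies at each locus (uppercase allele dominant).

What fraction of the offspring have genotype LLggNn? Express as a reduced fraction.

LlGgNn gametes: LGN×1, LGn×1, LgN×1, Lgn×1, lGN×1, lGn×1, lgN×1, lgn×1
LlGgNn gametes: LGN×1, LGn×1, LgN×1, Lgn×1, lGN×1, lGn×1, lgN×1, lgn×1
LlGgNn×LlGgNn grid (8·8=64): LLGGNN=1 LLGGNn=2 LLGGnn=1 LLGgNN=2 LLGgNn=4 LLGgnn=2 LLggNN=1 LLggNn=2 LLggnn=1 LlGGNN=2 LlGGNn=4 LlGGnn=2 LlGgNN=4 LlGgNn=8 LlGgnn=4 LlggNN=2 LlggNn=4 Llggnn=2 llGGNN=1 llGGNn=2 llGGnn=1 llGgNN=2 llGgNn=4 llGgnn=2 llggNN=1 llggNn=2 llggnn=1
LLggNn hits 2/64; gcd=2; 2÷2/64÷2 = 1/32

P(LLggNn) = 1/32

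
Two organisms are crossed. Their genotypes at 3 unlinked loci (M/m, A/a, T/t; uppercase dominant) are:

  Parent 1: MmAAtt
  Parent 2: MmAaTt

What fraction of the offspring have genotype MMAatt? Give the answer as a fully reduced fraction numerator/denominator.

P(MMAatt) = 1/16

MmAAtt gametes: MAt×4, mAt×4
MmAaTt gametes: MAT×1, MAt×1, MaT×1, Mat×1, mAT×1, mAt×1, maT×1, mat×1
MmAAtt×MmAaTt grid (8·8=64): MMAATt=4 MMAAtt=4 MMAaTt=4 MMAatt=4 MmAATt=8 MmAAtt=8 MmAaTt=8 MmAatt=8 mmAATt=4 mmAAtt=4 mmAaTt=4 mmAatt=4
MMAatt hits 4/64; gcd=4; 4÷4/64÷4 = 1/16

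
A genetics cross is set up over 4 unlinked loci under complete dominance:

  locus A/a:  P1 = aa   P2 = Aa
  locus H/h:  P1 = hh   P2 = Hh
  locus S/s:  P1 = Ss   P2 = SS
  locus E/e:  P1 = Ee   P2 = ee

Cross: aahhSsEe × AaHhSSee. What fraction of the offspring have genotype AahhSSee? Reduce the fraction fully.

P(AahhSSee) = 1/16

aahhSsEe gametes: ahSE×4, ahSe×4, ahsE×4, ahse×4
AaHhSSee gametes: AHSe×4, AhSe×4, aHSe×4, ahSe×4
aahhSsEe×AaHhSSee grid (16·16=256): AaHhSSEe=16 AaHhSSee=16 AaHhSsEe=16 AaHhSsee=16 AahhSSEe=16 AahhSSee=16 AahhSsEe=16 AahhSsee=16 aaHhSSEe=16 aaHhSSee=16 aaHhSsEe=16 aaHhSsee=16 aahhSSEe=16 aahhSSee=16 aahhSsEe=16 aahhSsee=16
AahhSSee hits 16/256; gcd=16; 16÷16/256÷16 = 1/16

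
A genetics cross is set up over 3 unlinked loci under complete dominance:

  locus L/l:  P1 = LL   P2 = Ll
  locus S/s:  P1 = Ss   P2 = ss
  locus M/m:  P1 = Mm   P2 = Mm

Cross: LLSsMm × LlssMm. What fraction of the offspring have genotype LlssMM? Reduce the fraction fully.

LLSsMm gametes: LSM×2, LSm×2, LsM×2, Lsm×2
LlssMm gametes: LsM×2, Lsm×2, lsM×2, lsm×2
LLSsMm×LlssMm grid (8·8=64): LLSsMM=4 LLSsMm=8 LLSsmm=4 LLssMM=4 LLssMm=8 LLssmm=4 LlSsMM=4 LlSsMm=8 LlSsmm=4 LlssMM=4 LlssMm=8 Llssmm=4
LlssMM hits 4/64; gcd=4; 4÷4/64÷4 = 1/16

P(LlssMM) = 1/16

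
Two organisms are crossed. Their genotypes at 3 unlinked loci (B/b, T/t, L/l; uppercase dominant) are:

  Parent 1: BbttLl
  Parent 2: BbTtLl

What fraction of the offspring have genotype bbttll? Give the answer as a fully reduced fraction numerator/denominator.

BbttLl gametes: BtL×2, Btl×2, btL×2, btl×2
BbTtLl gametes: BTL×1, BTl×1, BtL×1, Btl×1, bTL×1, bTl×1, btL×1, btl×1
BbttLl×BbTtLl grid (8·8=64): BBTtLL=2 BBTtLl=4 BBTtll=2 BBttLL=2 BBttLl=4 BBttll=2 BbTtLL=4 BbTtLl=8 BbTtll=4 BbttLL=4 BbttLl=8 Bbttll=4 bbTtLL=2 bbTtLl=4 bbTtll=2 bbttLL=2 bbttLl=4 bbttll=2
bbttll hits 2/64; gcd=2; 2÷2/64÷2 = 1/32

P(bbttll) = 1/32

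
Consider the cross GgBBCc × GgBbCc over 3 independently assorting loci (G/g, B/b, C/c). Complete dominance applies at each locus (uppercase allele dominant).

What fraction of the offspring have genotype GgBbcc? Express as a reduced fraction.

GgBBCc gametes: GBC×2, GBc×2, gBC×2, gBc×2
GgBbCc gametes: GBC×1, GBc×1, GbC×1, Gbc×1, gBC×1, gBc×1, gbC×1, gbc×1
GgBBCc×GgBbCc grid (8·8=64): GGBBCC=2 GGBBCc=4 GGBBcc=2 GGBbCC=2 GGBbCc=4 GGBbcc=2 GgBBCC=4 GgBBCc=8 GgBBcc=4 GgBbCC=4 GgBbCc=8 GgBbcc=4 ggBBCC=2 ggBBCc=4 ggBBcc=2 ggBbCC=2 ggBbCc=4 ggBbcc=2
GgBbcc hits 4/64; gcd=4; 4÷4/64÷4 = 1/16

P(GgBbcc) = 1/16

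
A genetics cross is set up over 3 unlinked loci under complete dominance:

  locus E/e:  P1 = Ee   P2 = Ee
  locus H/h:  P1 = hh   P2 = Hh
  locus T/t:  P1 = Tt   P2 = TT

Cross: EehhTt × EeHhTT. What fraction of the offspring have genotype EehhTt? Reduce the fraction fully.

P(EehhTt) = 1/8

EehhTt gametes: EhT×2, Eht×2, ehT×2, eht×2
EeHhTT gametes: EHT×2, EhT×2, eHT×2, ehT×2
EehhTt×EeHhTT grid (8·8=64): EEHhTT=4 EEHhTt=4 EEhhTT=4 EEhhTt=4 EeHhTT=8 EeHhTt=8 EehhTT=8 EehhTt=8 eeHhTT=4 eeHhTt=4 eehhTT=4 eehhTt=4
EehhTt hits 8/64; gcd=8; 8÷8/64÷8 = 1/8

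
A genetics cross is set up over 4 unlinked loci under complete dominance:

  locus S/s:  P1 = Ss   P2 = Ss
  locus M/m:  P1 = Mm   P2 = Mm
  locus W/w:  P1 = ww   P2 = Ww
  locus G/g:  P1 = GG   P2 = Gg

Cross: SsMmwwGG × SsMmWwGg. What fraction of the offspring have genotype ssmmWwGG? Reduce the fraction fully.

P(ssmmWwGG) = 1/64

SsMmwwGG gametes: SMwG×4, SmwG×4, sMwG×4, smwG×4
SsMmWwGg gametes: SMWG×1, SMWg×1, SMwG×1, SMwg×1, SmWG×1, SmWg×1, SmwG×1, Smwg×1, sMWG×1, sMWg×1, sMwG×1, sMwg×1, smWG×1, smWg×1, smwG×1, smwg×1
SsMmwwGG×SsMmWwGg grid (16·16=256): SSMMWwGG=4 SSMMWwGg=4 SSMMwwGG=4 SSMMwwGg=4 SSMmWwGG=8 SSMmWwGg=8 SSMmwwGG=8 SSMmwwGg=8 SSmmWwGG=4 SSmmWwGg=4 SSmmwwGG=4 SSmmwwGg=4 SsMMWwGG=8 SsMMWwGg=8 SsMMwwGG=8 SsMMwwGg=8 SsMmWwGG=16 SsMmWwGg=16 SsMmwwGG=16 SsMmwwGg=16 SsmmWwGG=8 SsmmWwGg=8 SsmmwwGG=8 SsmmwwGg=8 ssMMWwGG=4 ssMMWwGg=4 ssMMwwGG=4 ssMMwwGg=4 ssMmWwGG=8 ssMmWwGg=8 ssMmwwGG=8 ssMmwwGg=8 ssmmWwGG=4 ssmmWwGg=4 ssmmwwGG=4 ssmmwwGg=4
ssmmWwGG hits 4/256; gcd=4; 4÷4/256÷4 = 1/64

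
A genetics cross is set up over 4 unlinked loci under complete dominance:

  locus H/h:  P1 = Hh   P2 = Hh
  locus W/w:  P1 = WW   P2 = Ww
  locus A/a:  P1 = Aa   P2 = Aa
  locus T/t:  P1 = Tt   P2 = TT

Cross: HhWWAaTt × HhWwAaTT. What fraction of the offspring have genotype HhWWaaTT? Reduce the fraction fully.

P(HhWWaaTT) = 1/32

HhWWAaTt gametes: HWAT×2, HWAt×2, HWaT×2, HWat×2, hWAT×2, hWAt×2, hWaT×2, hWat×2
HhWwAaTT gametes: HWAT×2, HWaT×2, HwAT×2, HwaT×2, hWAT×2, hWaT×2, hwAT×2, hwaT×2
HhWWAaTt×HhWwAaTT grid (16·16=256): HHWWAATT=4 HHWWAATt=4 HHWWAaTT=8 HHWWAaTt=8 HHWWaaTT=4 HHWWaaTt=4 HHWwAATT=4 HHWwAATt=4 HHWwAaTT=8 HHWwAaTt=8 HHWwaaTT=4 HHWwaaTt=4 HhWWAATT=8 HhWWAATt=8 HhWWAaTT=16 HhWWAaTt=16 HhWWaaTT=8 HhWWaaTt=8 HhWwAATT=8 HhWwAATt=8 HhWwAaTT=16 HhWwAaTt=16 HhWwaaTT=8 HhWwaaTt=8 hhWWAATT=4 hhWWAATt=4 hhWWAaTT=8 hhWWAaTt=8 hhWWaaTT=4 hhWWaaTt=4 hhWwAATT=4 hhWwAATt=4 hhWwAaTT=8 hhWwAaTt=8 hhWwaaTT=4 hhWwaaTt=4
HhWWaaTT hits 8/256; gcd=8; 8÷8/256÷8 = 1/32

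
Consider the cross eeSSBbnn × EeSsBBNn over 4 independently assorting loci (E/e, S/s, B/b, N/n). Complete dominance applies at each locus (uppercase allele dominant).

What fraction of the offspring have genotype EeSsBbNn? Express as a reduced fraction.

P(EeSsBbNn) = 1/16

eeSSBbnn gametes: eSBn×8, eSbn×8
EeSsBBNn gametes: ESBN×2, ESBn×2, EsBN×2, EsBn×2, eSBN×2, eSBn×2, esBN×2, esBn×2
eeSSBbnn×EeSsBBNn grid (16·16=256): EeSSBBNn=16 EeSSBBnn=16 EeSSBbNn=16 EeSSBbnn=16 EeSsBBNn=16 EeSsBBnn=16 EeSsBbNn=16 EeSsBbnn=16 eeSSBBNn=16 eeSSBBnn=16 eeSSBbNn=16 eeSSBbnn=16 eeSsBBNn=16 eeSsBBnn=16 eeSsBbNn=16 eeSsBbnn=16
EeSsBbNn hits 16/256; gcd=16; 16÷16/256÷16 = 1/16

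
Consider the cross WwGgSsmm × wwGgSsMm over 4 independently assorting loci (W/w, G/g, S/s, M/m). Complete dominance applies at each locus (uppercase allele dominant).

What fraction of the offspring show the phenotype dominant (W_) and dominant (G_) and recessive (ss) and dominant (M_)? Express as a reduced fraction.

P(W_ G_ ss M_) = 3/64

WwGgSsmm gametes: WGSm×2, WGsm×2, WgSm×2, Wgsm×2, wGSm×2, wGsm×2, wgSm×2, wgsm×2
wwGgSsMm gametes: wGSM×2, wGSm×2, wGsM×2, wGsm×2, wgSM×2, wgSm×2, wgsM×2, wgsm×2
WwGgSsmm×wwGgSsMm grid (16·16=256): WwGGSSMm=4 WwGGSSmm=4 WwGGSsMm=8 WwGGSsmm=8 WwGGssMm=4 WwGGssmm=4 WwGgSSMm=8 WwGgSSmm=8 WwGgSsMm=16 WwGgSsmm=16 WwGgssMm=8 WwGgssmm=8 WwggSSMm=4 WwggSSmm=4 WwggSsMm=8 WwggSsmm=8 WwggssMm=4 Wwggssmm=4 wwGGSSMm=4 wwGGSSmm=4 wwGGSsMm=8 wwGGSsmm=8 wwGGssMm=4 wwGGssmm=4 wwGgSSMm=8 wwGgSSmm=8 wwGgSsMm=16 wwGgSsmm=16 wwGgssMm=8 wwGgssmm=8 wwggSSMm=4 wwggSSmm=4 wwggSsMm=8 wwggSsmm=8 wwggssMm=4 wwggssmm=4
W_ G_ ss M_ hits 12/256; gcd=4; 12÷4/256÷4 = 3/64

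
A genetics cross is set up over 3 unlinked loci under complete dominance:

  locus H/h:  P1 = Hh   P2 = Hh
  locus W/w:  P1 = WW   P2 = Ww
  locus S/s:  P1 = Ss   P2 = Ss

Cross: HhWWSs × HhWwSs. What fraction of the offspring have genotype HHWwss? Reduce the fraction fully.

HhWWSs gametes: HWS×2, HWs×2, hWS×2, hWs×2
HhWwSs gametes: HWS×1, HWs×1, HwS×1, Hws×1, hWS×1, hWs×1, hwS×1, hws×1
HhWWSs×HhWwSs grid (8·8=64): HHWWSS=2 HHWWSs=4 HHWWss=2 HHWwSS=2 HHWwSs=4 HHWwss=2 HhWWSS=4 HhWWSs=8 HhWWss=4 HhWwSS=4 HhWwSs=8 HhWwss=4 hhWWSS=2 hhWWSs=4 hhWWss=2 hhWwSS=2 hhWwSs=4 hhWwss=2
HHWwss hits 2/64; gcd=2; 2÷2/64÷2 = 1/32

P(HHWwss) = 1/32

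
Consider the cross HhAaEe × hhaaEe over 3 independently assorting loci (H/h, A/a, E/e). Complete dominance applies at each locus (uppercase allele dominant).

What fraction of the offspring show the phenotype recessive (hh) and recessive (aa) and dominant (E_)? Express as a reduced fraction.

HhAaEe gametes: HAE×1, HAe×1, HaE×1, Hae×1, hAE×1, hAe×1, haE×1, hae×1
hhaaEe gametes: haE×4, hae×4
HhAaEe×hhaaEe grid (8·8=64): HhAaEE=4 HhAaEe=8 HhAaee=4 HhaaEE=4 HhaaEe=8 Hhaaee=4 hhAaEE=4 hhAaEe=8 hhAaee=4 hhaaEE=4 hhaaEe=8 hhaaee=4
hh aa E_ hits 12/64; gcd=4; 12÷4/64÷4 = 3/16

P(hh aa E_) = 3/16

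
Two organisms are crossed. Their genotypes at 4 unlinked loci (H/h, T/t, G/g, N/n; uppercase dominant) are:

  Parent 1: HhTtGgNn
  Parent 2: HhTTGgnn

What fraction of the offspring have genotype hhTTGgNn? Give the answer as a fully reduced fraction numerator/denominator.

P(hhTTGgNn) = 1/32

HhTtGgNn gametes: HTGN×1, HTGn×1, HTgN×1, HTgn×1, HtGN×1, HtGn×1, HtgN×1, Htgn×1, hTGN×1, hTGn×1, hTgN×1, hTgn×1, htGN×1, htGn×1, htgN×1, htgn×1
HhTTGgnn gametes: HTGn×4, HTgn×4, hTGn×4, hTgn×4
HhTtGgNn×HhTTGgnn grid (16·16=256): HHTTGGNn=4 HHTTGGnn=4 HHTTGgNn=8 HHTTGgnn=8 HHTTggNn=4 HHTTggnn=4 HHTtGGNn=4 HHTtGGnn=4 HHTtGgNn=8 HHTtGgnn=8 HHTtggNn=4 HHTtggnn=4 HhTTGGNn=8 HhTTGGnn=8 HhTTGgNn=16 HhTTGgnn=16 HhTTggNn=8 HhTTggnn=8 HhTtGGNn=8 HhTtGGnn=8 HhTtGgNn=16 HhTtGgnn=16 HhTtggNn=8 HhTtggnn=8 hhTTGGNn=4 hhTTGGnn=4 hhTTGgNn=8 hhTTGgnn=8 hhTTggNn=4 hhTTggnn=4 hhTtGGNn=4 hhTtGGnn=4 hhTtGgNn=8 hhTtGgnn=8 hhTtggNn=4 hhTtggnn=4
hhTTGgNn hits 8/256; gcd=8; 8÷8/256÷8 = 1/32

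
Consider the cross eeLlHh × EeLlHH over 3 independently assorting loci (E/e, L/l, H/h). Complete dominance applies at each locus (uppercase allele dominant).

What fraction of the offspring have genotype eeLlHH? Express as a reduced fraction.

eeLlHh gametes: eLH×2, eLh×2, elH×2, elh×2
EeLlHH gametes: ELH×2, ElH×2, eLH×2, elH×2
eeLlHh×EeLlHH grid (8·8=64): EeLLHH=4 EeLLHh=4 EeLlHH=8 EeLlHh=8 EellHH=4 EellHh=4 eeLLHH=4 eeLLHh=4 eeLlHH=8 eeLlHh=8 eellHH=4 eellHh=4
eeLlHH hits 8/64; gcd=8; 8÷8/64÷8 = 1/8

P(eeLlHH) = 1/8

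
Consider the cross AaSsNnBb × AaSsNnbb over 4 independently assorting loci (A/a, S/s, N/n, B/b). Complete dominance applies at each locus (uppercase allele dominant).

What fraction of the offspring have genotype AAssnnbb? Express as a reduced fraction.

AaSsNnBb gametes: ASNB×1, ASNb×1, ASnB×1, ASnb×1, AsNB×1, AsNb×1, AsnB×1, Asnb×1, aSNB×1, aSNb×1, aSnB×1, aSnb×1, asNB×1, asNb×1, asnB×1, asnb×1
AaSsNnbb gametes: ASNb×2, ASnb×2, AsNb×2, Asnb×2, aSNb×2, aSnb×2, asNb×2, asnb×2
AaSsNnBb×AaSsNnbb grid (16·16=256): AASSNNBb=2 AASSNNbb=2 AASSNnBb=4 AASSNnbb=4 AASSnnBb=2 AASSnnbb=2 AASsNNBb=4 AASsNNbb=4 AASsNnBb=8 AASsNnbb=8 AASsnnBb=4 AASsnnbb=4 AAssNNBb=2 AAssNNbb=2 AAssNnBb=4 AAssNnbb=4 AAssnnBb=2 AAssnnbb=2 AaSSNNBb=4 AaSSNNbb=4 AaSSNnBb=8 AaSSNnbb=8 AaSSnnBb=4 AaSSnnbb=4 AaSsNNBb=8 AaSsNNbb=8 AaSsNnBb=16 AaSsNnbb=16 AaSsnnBb=8 AaSsnnbb=8 AassNNBb=4 AassNNbb=4 AassNnBb=8 AassNnbb=8 AassnnBb=4 Aassnnbb=4 aaSSNNBb=2 aaSSNNbb=2 aaSSNnBb=4 aaSSNnbb=4 aaSSnnBb=2 aaSSnnbb=2 aaSsNNBb=4 aaSsNNbb=4 aaSsNnBb=8 aaSsNnbb=8 aaSsnnBb=4 aaSsnnbb=4 aassNNBb=2 aassNNbb=2 aassNnBb=4 aassNnbb=4 aassnnBb=2 aassnnbb=2
AAssnnbb hits 2/256; gcd=2; 2÷2/256÷2 = 1/128

P(AAssnnbb) = 1/128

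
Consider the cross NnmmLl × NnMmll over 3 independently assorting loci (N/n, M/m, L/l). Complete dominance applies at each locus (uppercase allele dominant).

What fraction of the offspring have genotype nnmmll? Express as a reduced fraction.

NnmmLl gametes: NmL×2, Nml×2, nmL×2, nml×2
NnMmll gametes: NMl×2, Nml×2, nMl×2, nml×2
NnmmLl×NnMmll grid (8·8=64): NNMmLl=4 NNMmll=4 NNmmLl=4 NNmmll=4 NnMmLl=8 NnMmll=8 NnmmLl=8 Nnmmll=8 nnMmLl=4 nnMmll=4 nnmmLl=4 nnmmll=4
nnmmll hits 4/64; gcd=4; 4÷4/64÷4 = 1/16

P(nnmmll) = 1/16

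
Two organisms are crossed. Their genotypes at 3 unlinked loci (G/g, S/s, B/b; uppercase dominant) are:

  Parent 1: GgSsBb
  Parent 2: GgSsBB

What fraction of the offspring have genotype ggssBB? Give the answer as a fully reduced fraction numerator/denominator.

P(ggssBB) = 1/32

GgSsBb gametes: GSB×1, GSb×1, GsB×1, Gsb×1, gSB×1, gSb×1, gsB×1, gsb×1
GgSsBB gametes: GSB×2, GsB×2, gSB×2, gsB×2
GgSsBb×GgSsBB grid (8·8=64): GGSSBB=2 GGSSBb=2 GGSsBB=4 GGSsBb=4 GGssBB=2 GGssBb=2 GgSSBB=4 GgSSBb=4 GgSsBB=8 GgSsBb=8 GgssBB=4 GgssBb=4 ggSSBB=2 ggSSBb=2 ggSsBB=4 ggSsBb=4 ggssBB=2 ggssBb=2
ggssBB hits 2/64; gcd=2; 2÷2/64÷2 = 1/32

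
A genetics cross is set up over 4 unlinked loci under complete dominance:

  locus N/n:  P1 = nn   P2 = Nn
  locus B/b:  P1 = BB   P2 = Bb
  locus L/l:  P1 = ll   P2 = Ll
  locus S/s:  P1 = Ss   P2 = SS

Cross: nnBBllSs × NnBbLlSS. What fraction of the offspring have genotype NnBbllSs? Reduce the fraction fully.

nnBBllSs gametes: nBlS×8, nBls×8
NnBbLlSS gametes: NBLS×2, NBlS×2, NbLS×2, NblS×2, nBLS×2, nBlS×2, nbLS×2, nblS×2
nnBBllSs×NnBbLlSS grid (16·16=256): NnBBLlSS=16 NnBBLlSs=16 NnBBllSS=16 NnBBllSs=16 NnBbLlSS=16 NnBbLlSs=16 NnBbllSS=16 NnBbllSs=16 nnBBLlSS=16 nnBBLlSs=16 nnBBllSS=16 nnBBllSs=16 nnBbLlSS=16 nnBbLlSs=16 nnBbllSS=16 nnBbllSs=16
NnBbllSs hits 16/256; gcd=16; 16÷16/256÷16 = 1/16

P(NnBbllSs) = 1/16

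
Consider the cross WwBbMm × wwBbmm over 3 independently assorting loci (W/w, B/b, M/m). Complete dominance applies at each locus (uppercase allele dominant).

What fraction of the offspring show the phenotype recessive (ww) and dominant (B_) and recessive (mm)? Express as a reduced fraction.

WwBbMm gametes: WBM×1, WBm×1, WbM×1, Wbm×1, wBM×1, wBm×1, wbM×1, wbm×1
wwBbmm gametes: wBm×4, wbm×4
WwBbMm×wwBbmm grid (8·8=64): WwBBMm=4 WwBBmm=4 WwBbMm=8 WwBbmm=8 WwbbMm=4 Wwbbmm=4 wwBBMm=4 wwBBmm=4 wwBbMm=8 wwBbmm=8 wwbbMm=4 wwbbmm=4
ww B_ mm hits 12/64; gcd=4; 12÷4/64÷4 = 3/16

P(ww B_ mm) = 3/16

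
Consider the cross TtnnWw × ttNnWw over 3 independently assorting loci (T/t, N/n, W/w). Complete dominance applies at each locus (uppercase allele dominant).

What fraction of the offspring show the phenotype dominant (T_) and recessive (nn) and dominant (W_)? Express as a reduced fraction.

P(T_ nn W_) = 3/16

TtnnWw gametes: TnW×2, Tnw×2, tnW×2, tnw×2
ttNnWw gametes: tNW×2, tNw×2, tnW×2, tnw×2
TtnnWw×ttNnWw grid (8·8=64): TtNnWW=4 TtNnWw=8 TtNnww=4 TtnnWW=4 TtnnWw=8 Ttnnww=4 ttNnWW=4 ttNnWw=8 ttNnww=4 ttnnWW=4 ttnnWw=8 ttnnww=4
T_ nn W_ hits 12/64; gcd=4; 12÷4/64÷4 = 3/16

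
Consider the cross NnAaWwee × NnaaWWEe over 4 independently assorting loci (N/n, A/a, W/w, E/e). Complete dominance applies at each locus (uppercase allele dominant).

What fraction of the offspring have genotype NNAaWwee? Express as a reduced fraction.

P(NNAaWwee) = 1/32

NnAaWwee gametes: NAWe×2, NAwe×2, NaWe×2, Nawe×2, nAWe×2, nAwe×2, naWe×2, nawe×2
NnaaWWEe gametes: NaWE×4, NaWe×4, naWE×4, naWe×4
NnAaWwee×NnaaWWEe grid (16·16=256): NNAaWWEe=8 NNAaWWee=8 NNAaWwEe=8 NNAaWwee=8 NNaaWWEe=8 NNaaWWee=8 NNaaWwEe=8 NNaaWwee=8 NnAaWWEe=16 NnAaWWee=16 NnAaWwEe=16 NnAaWwee=16 NnaaWWEe=16 NnaaWWee=16 NnaaWwEe=16 NnaaWwee=16 nnAaWWEe=8 nnAaWWee=8 nnAaWwEe=8 nnAaWwee=8 nnaaWWEe=8 nnaaWWee=8 nnaaWwEe=8 nnaaWwee=8
NNAaWwee hits 8/256; gcd=8; 8÷8/256÷8 = 1/32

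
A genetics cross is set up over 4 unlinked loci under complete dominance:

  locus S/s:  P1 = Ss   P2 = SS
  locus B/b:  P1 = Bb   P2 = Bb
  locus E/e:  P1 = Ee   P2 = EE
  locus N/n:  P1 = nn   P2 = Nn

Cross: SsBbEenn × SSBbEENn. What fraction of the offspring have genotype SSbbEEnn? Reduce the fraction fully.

SsBbEenn gametes: SBEn×2, SBen×2, SbEn×2, Sben×2, sBEn×2, sBen×2, sbEn×2, sben×2
SSBbEENn gametes: SBEN×4, SBEn×4, SbEN×4, SbEn×4
SsBbEenn×SSBbEENn grid (16·16=256): SSBBEENn=8 SSBBEEnn=8 SSBBEeNn=8 SSBBEenn=8 SSBbEENn=16 SSBbEEnn=16 SSBbEeNn=16 SSBbEenn=16 SSbbEENn=8 SSbbEEnn=8 SSbbEeNn=8 SSbbEenn=8 SsBBEENn=8 SsBBEEnn=8 SsBBEeNn=8 SsBBEenn=8 SsBbEENn=16 SsBbEEnn=16 SsBbEeNn=16 SsBbEenn=16 SsbbEENn=8 SsbbEEnn=8 SsbbEeNn=8 SsbbEenn=8
SSbbEEnn hits 8/256; gcd=8; 8÷8/256÷8 = 1/32

P(SSbbEEnn) = 1/32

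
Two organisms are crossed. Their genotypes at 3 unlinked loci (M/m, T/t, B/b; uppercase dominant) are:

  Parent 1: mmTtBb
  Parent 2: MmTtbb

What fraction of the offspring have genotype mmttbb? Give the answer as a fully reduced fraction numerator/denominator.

mmTtBb gametes: mTB×2, mTb×2, mtB×2, mtb×2
MmTtbb gametes: MTb×2, Mtb×2, mTb×2, mtb×2
mmTtBb×MmTtbb grid (8·8=64): MmTTBb=4 MmTTbb=4 MmTtBb=8 MmTtbb=8 MmttBb=4 Mmttbb=4 mmTTBb=4 mmTTbb=4 mmTtBb=8 mmTtbb=8 mmttBb=4 mmttbb=4
mmttbb hits 4/64; gcd=4; 4÷4/64÷4 = 1/16

P(mmttbb) = 1/16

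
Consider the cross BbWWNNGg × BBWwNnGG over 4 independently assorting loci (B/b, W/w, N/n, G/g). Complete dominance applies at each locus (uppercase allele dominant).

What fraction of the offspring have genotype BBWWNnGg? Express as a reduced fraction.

P(BBWWNnGg) = 1/16

BbWWNNGg gametes: BWNG×4, BWNg×4, bWNG×4, bWNg×4
BBWwNnGG gametes: BWNG×4, BWnG×4, BwNG×4, BwnG×4
BbWWNNGg×BBWwNnGG grid (16·16=256): BBWWNNGG=16 BBWWNNGg=16 BBWWNnGG=16 BBWWNnGg=16 BBWwNNGG=16 BBWwNNGg=16 BBWwNnGG=16 BBWwNnGg=16 BbWWNNGG=16 BbWWNNGg=16 BbWWNnGG=16 BbWWNnGg=16 BbWwNNGG=16 BbWwNNGg=16 BbWwNnGG=16 BbWwNnGg=16
BBWWNnGg hits 16/256; gcd=16; 16÷16/256÷16 = 1/16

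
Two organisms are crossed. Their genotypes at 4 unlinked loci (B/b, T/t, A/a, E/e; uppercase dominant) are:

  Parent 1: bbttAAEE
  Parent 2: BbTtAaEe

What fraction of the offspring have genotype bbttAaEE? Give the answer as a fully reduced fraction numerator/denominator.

bbttAAEE gametes: btAE×16
BbTtAaEe gametes: BTAE×1, BTAe×1, BTaE×1, BTae×1, BtAE×1, BtAe×1, BtaE×1, Btae×1, bTAE×1, bTAe×1, bTaE×1, bTae×1, btAE×1, btAe×1, btaE×1, btae×1
bbttAAEE×BbTtAaEe grid (16·16=256): BbTtAAEE=16 BbTtAAEe=16 BbTtAaEE=16 BbTtAaEe=16 BbttAAEE=16 BbttAAEe=16 BbttAaEE=16 BbttAaEe=16 bbTtAAEE=16 bbTtAAEe=16 bbTtAaEE=16 bbTtAaEe=16 bbttAAEE=16 bbttAAEe=16 bbttAaEE=16 bbttAaEe=16
bbttAaEE hits 16/256; gcd=16; 16÷16/256÷16 = 1/16

P(bbttAaEE) = 1/16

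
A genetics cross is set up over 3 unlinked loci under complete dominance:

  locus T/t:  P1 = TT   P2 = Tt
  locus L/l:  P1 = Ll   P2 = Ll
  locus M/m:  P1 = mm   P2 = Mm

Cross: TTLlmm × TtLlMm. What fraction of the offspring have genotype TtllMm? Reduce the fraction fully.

TTLlmm gametes: TLm×4, Tlm×4
TtLlMm gametes: TLM×1, TLm×1, TlM×1, Tlm×1, tLM×1, tLm×1, tlM×1, tlm×1
TTLlmm×TtLlMm grid (8·8=64): TTLLMm=4 TTLLmm=4 TTLlMm=8 TTLlmm=8 TTllMm=4 TTllmm=4 TtLLMm=4 TtLLmm=4 TtLlMm=8 TtLlmm=8 TtllMm=4 Ttllmm=4
TtllMm hits 4/64; gcd=4; 4÷4/64÷4 = 1/16

P(TtllMm) = 1/16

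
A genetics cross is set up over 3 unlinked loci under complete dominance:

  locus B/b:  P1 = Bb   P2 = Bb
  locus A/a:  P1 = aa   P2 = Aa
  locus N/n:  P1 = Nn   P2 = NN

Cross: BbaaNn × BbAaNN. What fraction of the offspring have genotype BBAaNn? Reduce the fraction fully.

BbaaNn gametes: BaN×2, Ban×2, baN×2, ban×2
BbAaNN gametes: BAN×2, BaN×2, bAN×2, baN×2
BbaaNn×BbAaNN grid (8·8=64): BBAaNN=4 BBAaNn=4 BBaaNN=4 BBaaNn=4 BbAaNN=8 BbAaNn=8 BbaaNN=8 BbaaNn=8 bbAaNN=4 bbAaNn=4 bbaaNN=4 bbaaNn=4
BBAaNn hits 4/64; gcd=4; 4÷4/64÷4 = 1/16

P(BBAaNn) = 1/16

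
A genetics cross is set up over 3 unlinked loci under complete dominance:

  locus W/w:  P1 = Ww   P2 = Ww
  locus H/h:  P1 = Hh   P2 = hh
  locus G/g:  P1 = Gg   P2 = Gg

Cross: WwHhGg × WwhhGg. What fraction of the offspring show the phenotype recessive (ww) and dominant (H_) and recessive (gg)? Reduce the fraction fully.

WwHhGg gametes: WHG×1, WHg×1, WhG×1, Whg×1, wHG×1, wHg×1, whG×1, whg×1
WwhhGg gametes: WhG×2, Whg×2, whG×2, whg×2
WwHhGg×WwhhGg grid (8·8=64): WWHhGG=2 WWHhGg=4 WWHhgg=2 WWhhGG=2 WWhhGg=4 WWhhgg=2 WwHhGG=4 WwHhGg=8 WwHhgg=4 WwhhGG=4 WwhhGg=8 Wwhhgg=4 wwHhGG=2 wwHhGg=4 wwHhgg=2 wwhhGG=2 wwhhGg=4 wwhhgg=2
ww H_ gg hits 2/64; gcd=2; 2÷2/64÷2 = 1/32

P(ww H_ gg) = 1/32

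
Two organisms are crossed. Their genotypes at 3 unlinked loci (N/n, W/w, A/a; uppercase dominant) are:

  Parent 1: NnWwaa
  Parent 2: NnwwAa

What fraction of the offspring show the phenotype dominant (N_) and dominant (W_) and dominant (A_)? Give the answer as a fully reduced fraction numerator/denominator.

P(N_ W_ A_) = 3/16

NnWwaa gametes: NWa×2, Nwa×2, nWa×2, nwa×2
NnwwAa gametes: NwA×2, Nwa×2, nwA×2, nwa×2
NnWwaa×NnwwAa grid (8·8=64): NNWwAa=4 NNWwaa=4 NNwwAa=4 NNwwaa=4 NnWwAa=8 NnWwaa=8 NnwwAa=8 Nnwwaa=8 nnWwAa=4 nnWwaa=4 nnwwAa=4 nnwwaa=4
N_ W_ A_ hits 12/64; gcd=4; 12÷4/64÷4 = 3/16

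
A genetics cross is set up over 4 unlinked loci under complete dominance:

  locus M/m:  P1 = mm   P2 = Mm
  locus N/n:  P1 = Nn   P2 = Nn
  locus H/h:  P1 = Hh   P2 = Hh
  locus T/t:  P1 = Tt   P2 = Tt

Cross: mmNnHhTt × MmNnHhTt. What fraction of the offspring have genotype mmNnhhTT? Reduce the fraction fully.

P(mmNnhhTT) = 1/64

mmNnHhTt gametes: mNHT×2, mNHt×2, mNhT×2, mNht×2, mnHT×2, mnHt×2, mnhT×2, mnht×2
MmNnHhTt gametes: MNHT×1, MNHt×1, MNhT×1, MNht×1, MnHT×1, MnHt×1, MnhT×1, Mnht×1, mNHT×1, mNHt×1, mNhT×1, mNht×1, mnHT×1, mnHt×1, mnhT×1, mnht×1
mmNnHhTt×MmNnHhTt grid (16·16=256): MmNNHHTT=2 MmNNHHTt=4 MmNNHHtt=2 MmNNHhTT=4 MmNNHhTt=8 MmNNHhtt=4 MmNNhhTT=2 MmNNhhTt=4 MmNNhhtt=2 MmNnHHTT=4 MmNnHHTt=8 MmNnHHtt=4 MmNnHhTT=8 MmNnHhTt=16 MmNnHhtt=8 MmNnhhTT=4 MmNnhhTt=8 MmNnhhtt=4 MmnnHHTT=2 MmnnHHTt=4 MmnnHHtt=2 MmnnHhTT=4 MmnnHhTt=8 MmnnHhtt=4 MmnnhhTT=2 MmnnhhTt=4 Mmnnhhtt=2 mmNNHHTT=2 mmNNHHTt=4 mmNNHHtt=2 mmNNHhTT=4 mmNNHhTt=8 mmNNHhtt=4 mmNNhhTT=2 mmNNhhTt=4 mmNNhhtt=2 mmNnHHTT=4 mmNnHHTt=8 mmNnHHtt=4 mmNnHhTT=8 mmNnHhTt=16 mmNnHhtt=8 mmNnhhTT=4 mmNnhhTt=8 mmNnhhtt=4 mmnnHHTT=2 mmnnHHTt=4 mmnnHHtt=2 mmnnHhTT=4 mmnnHhTt=8 mmnnHhtt=4 mmnnhhTT=2 mmnnhhTt=4 mmnnhhtt=2
mmNnhhTT hits 4/256; gcd=4; 4÷4/256÷4 = 1/64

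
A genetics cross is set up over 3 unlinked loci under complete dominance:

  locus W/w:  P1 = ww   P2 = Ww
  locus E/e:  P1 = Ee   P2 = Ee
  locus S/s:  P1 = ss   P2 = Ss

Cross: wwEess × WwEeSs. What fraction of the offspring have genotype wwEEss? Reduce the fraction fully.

P(wwEEss) = 1/16

wwEess gametes: wEs×4, wes×4
WwEeSs gametes: WES×1, WEs×1, WeS×1, Wes×1, wES×1, wEs×1, weS×1, wes×1
wwEess×WwEeSs grid (8·8=64): WwEESs=4 WwEEss=4 WwEeSs=8 WwEess=8 WweeSs=4 Wweess=4 wwEESs=4 wwEEss=4 wwEeSs=8 wwEess=8 wweeSs=4 wweess=4
wwEEss hits 4/64; gcd=4; 4÷4/64÷4 = 1/16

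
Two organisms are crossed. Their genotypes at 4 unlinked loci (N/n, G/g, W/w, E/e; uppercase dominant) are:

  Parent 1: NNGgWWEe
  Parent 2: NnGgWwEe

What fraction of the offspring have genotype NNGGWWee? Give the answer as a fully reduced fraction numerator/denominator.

P(NNGGWWee) = 1/64

NNGgWWEe gametes: NGWE×4, NGWe×4, NgWE×4, NgWe×4
NnGgWwEe gametes: NGWE×1, NGWe×1, NGwE×1, NGwe×1, NgWE×1, NgWe×1, NgwE×1, Ngwe×1, nGWE×1, nGWe×1, nGwE×1, nGwe×1, ngWE×1, ngWe×1, ngwE×1, ngwe×1
NNGgWWEe×NnGgWwEe grid (16·16=256): NNGGWWEE=4 NNGGWWEe=8 NNGGWWee=4 NNGGWwEE=4 NNGGWwEe=8 NNGGWwee=4 NNGgWWEE=8 NNGgWWEe=16 NNGgWWee=8 NNGgWwEE=8 NNGgWwEe=16 NNGgWwee=8 NNggWWEE=4 NNggWWEe=8 NNggWWee=4 NNggWwEE=4 NNggWwEe=8 NNggWwee=4 NnGGWWEE=4 NnGGWWEe=8 NnGGWWee=4 NnGGWwEE=4 NnGGWwEe=8 NnGGWwee=4 NnGgWWEE=8 NnGgWWEe=16 NnGgWWee=8 NnGgWwEE=8 NnGgWwEe=16 NnGgWwee=8 NnggWWEE=4 NnggWWEe=8 NnggWWee=4 NnggWwEE=4 NnggWwEe=8 NnggWwee=4
NNGGWWee hits 4/256; gcd=4; 4÷4/256÷4 = 1/64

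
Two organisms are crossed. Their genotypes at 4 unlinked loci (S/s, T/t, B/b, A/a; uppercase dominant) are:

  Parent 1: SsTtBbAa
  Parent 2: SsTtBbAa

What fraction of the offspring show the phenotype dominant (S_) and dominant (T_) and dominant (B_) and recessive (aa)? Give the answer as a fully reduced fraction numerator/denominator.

P(S_ T_ B_ aa) = 27/256

SsTtBbAa gametes: STBA×1, STBa×1, STbA×1, STba×1, StBA×1, StBa×1, StbA×1, Stba×1, sTBA×1, sTBa×1, sTbA×1, sTba×1, stBA×1, stBa×1, stbA×1, stba×1
SsTtBbAa gametes: STBA×1, STBa×1, STbA×1, STba×1, StBA×1, StBa×1, StbA×1, Stba×1, sTBA×1, sTBa×1, sTbA×1, sTba×1, stBA×1, stBa×1, stbA×1, stba×1
SsTtBbAa×SsTtBbAa grid (16·16=256): SSTTBBAA=1 SSTTBBAa=2 SSTTBBaa=1 SSTTBbAA=2 SSTTBbAa=4 SSTTBbaa=2 SSTTbbAA=1 SSTTbbAa=2 SSTTbbaa=1 SSTtBBAA=2 SSTtBBAa=4 SSTtBBaa=2 SSTtBbAA=4 SSTtBbAa=8 SSTtBbaa=4 SSTtbbAA=2 SSTtbbAa=4 SSTtbbaa=2 SSttBBAA=1 SSttBBAa=2 SSttBBaa=1 SSttBbAA=2 SSttBbAa=4 SSttBbaa=2 SSttbbAA=1 SSttbbAa=2 SSttbbaa=1 SsTTBBAA=2 SsTTBBAa=4 SsTTBBaa=2 SsTTBbAA=4 SsTTBbAa=8 SsTTBbaa=4 SsTTbbAA=2 SsTTbbAa=4 SsTTbbaa=2 SsTtBBAA=4 SsTtBBAa=8 SsTtBBaa=4 SsTtBbAA=8 SsTtBbAa=16 SsTtBbaa=8 SsTtbbAA=4 SsTtbbAa=8 SsTtbbaa=4 SsttBBAA=2 SsttBBAa=4 SsttBBaa=2 SsttBbAA=4 SsttBbAa=8 SsttBbaa=4 SsttbbAA=2 SsttbbAa=4 Ssttbbaa=2 ssTTBBAA=1 ssTTBBAa=2 ssTTBBaa=1 ssTTBbAA=2 ssTTBbAa=4 ssTTBbaa=2 ssTTbbAA=1 ssTTbbAa=2 ssTTbbaa=1 ssTtBBAA=2 ssTtBBAa=4 ssTtBBaa=2 ssTtBbAA=4 ssTtBbAa=8 ssTtBbaa=4 ssTtbbAA=2 ssTtbbAa=4 ssTtbbaa=2 ssttBBAA=1 ssttBBAa=2 ssttBBaa=1 ssttBbAA=2 ssttBbAa=4 ssttBbaa=2 ssttbbAA=1 ssttbbAa=2 ssttbbaa=1
S_ T_ B_ aa hits 27/256; gcd=1; 27÷1/256÷1 = 27/256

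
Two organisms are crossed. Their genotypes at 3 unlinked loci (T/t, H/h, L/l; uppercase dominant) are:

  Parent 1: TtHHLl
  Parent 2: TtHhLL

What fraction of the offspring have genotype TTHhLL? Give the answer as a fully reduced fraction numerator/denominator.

P(TTHhLL) = 1/16

TtHHLl gametes: THL×2, THl×2, tHL×2, tHl×2
TtHhLL gametes: THL×2, ThL×2, tHL×2, thL×2
TtHHLl×TtHhLL grid (8·8=64): TTHHLL=4 TTHHLl=4 TTHhLL=4 TTHhLl=4 TtHHLL=8 TtHHLl=8 TtHhLL=8 TtHhLl=8 ttHHLL=4 ttHHLl=4 ttHhLL=4 ttHhLl=4
TTHhLL hits 4/64; gcd=4; 4÷4/64÷4 = 1/16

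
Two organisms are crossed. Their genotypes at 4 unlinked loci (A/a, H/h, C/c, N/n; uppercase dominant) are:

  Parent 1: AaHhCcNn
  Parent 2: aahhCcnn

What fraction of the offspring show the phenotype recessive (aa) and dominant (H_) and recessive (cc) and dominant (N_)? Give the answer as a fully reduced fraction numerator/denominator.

P(aa H_ cc N_) = 1/32

AaHhCcNn gametes: AHCN×1, AHCn×1, AHcN×1, AHcn×1, AhCN×1, AhCn×1, AhcN×1, Ahcn×1, aHCN×1, aHCn×1, aHcN×1, aHcn×1, ahCN×1, ahCn×1, ahcN×1, ahcn×1
aahhCcnn gametes: ahCn×8, ahcn×8
AaHhCcNn×aahhCcnn grid (16·16=256): AaHhCCNn=8 AaHhCCnn=8 AaHhCcNn=16 AaHhCcnn=16 AaHhccNn=8 AaHhccnn=8 AahhCCNn=8 AahhCCnn=8 AahhCcNn=16 AahhCcnn=16 AahhccNn=8 Aahhccnn=8 aaHhCCNn=8 aaHhCCnn=8 aaHhCcNn=16 aaHhCcnn=16 aaHhccNn=8 aaHhccnn=8 aahhCCNn=8 aahhCCnn=8 aahhCcNn=16 aahhCcnn=16 aahhccNn=8 aahhccnn=8
aa H_ cc N_ hits 8/256; gcd=8; 8÷8/256÷8 = 1/32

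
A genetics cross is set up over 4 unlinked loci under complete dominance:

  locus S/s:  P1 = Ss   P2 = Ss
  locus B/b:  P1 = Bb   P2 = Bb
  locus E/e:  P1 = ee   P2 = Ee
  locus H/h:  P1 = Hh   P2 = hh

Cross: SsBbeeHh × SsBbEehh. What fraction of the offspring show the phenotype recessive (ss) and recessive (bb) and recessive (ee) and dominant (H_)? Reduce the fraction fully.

SsBbeeHh gametes: SBeH×2, SBeh×2, SbeH×2, Sbeh×2, sBeH×2, sBeh×2, sbeH×2, sbeh×2
SsBbEehh gametes: SBEh×2, SBeh×2, SbEh×2, Sbeh×2, sBEh×2, sBeh×2, sbEh×2, sbeh×2
SsBbeeHh×SsBbEehh grid (16·16=256): SSBBEeHh=4 SSBBEehh=4 SSBBeeHh=4 SSBBeehh=4 SSBbEeHh=8 SSBbEehh=8 SSBbeeHh=8 SSBbeehh=8 SSbbEeHh=4 SSbbEehh=4 SSbbeeHh=4 SSbbeehh=4 SsBBEeHh=8 SsBBEehh=8 SsBBeeHh=8 SsBBeehh=8 SsBbEeHh=16 SsBbEehh=16 SsBbeeHh=16 SsBbeehh=16 SsbbEeHh=8 SsbbEehh=8 SsbbeeHh=8 Ssbbeehh=8 ssBBEeHh=4 ssBBEehh=4 ssBBeeHh=4 ssBBeehh=4 ssBbEeHh=8 ssBbEehh=8 ssBbeeHh=8 ssBbeehh=8 ssbbEeHh=4 ssbbEehh=4 ssbbeeHh=4 ssbbeehh=4
ss bb ee H_ hits 4/256; gcd=4; 4÷4/256÷4 = 1/64

P(ss bb ee H_) = 1/64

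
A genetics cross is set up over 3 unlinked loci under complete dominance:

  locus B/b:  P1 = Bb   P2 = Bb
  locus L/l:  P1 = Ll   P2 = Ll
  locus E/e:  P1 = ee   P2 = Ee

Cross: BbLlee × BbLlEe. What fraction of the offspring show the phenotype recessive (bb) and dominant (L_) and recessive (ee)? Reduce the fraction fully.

BbLlee gametes: BLe×2, Ble×2, bLe×2, ble×2
BbLlEe gametes: BLE×1, BLe×1, BlE×1, Ble×1, bLE×1, bLe×1, blE×1, ble×1
BbLlee×BbLlEe grid (8·8=64): BBLLEe=2 BBLLee=2 BBLlEe=4 BBLlee=4 BBllEe=2 BBllee=2 BbLLEe=4 BbLLee=4 BbLlEe=8 BbLlee=8 BbllEe=4 Bbllee=4 bbLLEe=2 bbLLee=2 bbLlEe=4 bbLlee=4 bbllEe=2 bbllee=2
bb L_ ee hits 6/64; gcd=2; 6÷2/64÷2 = 3/32

P(bb L_ ee) = 3/32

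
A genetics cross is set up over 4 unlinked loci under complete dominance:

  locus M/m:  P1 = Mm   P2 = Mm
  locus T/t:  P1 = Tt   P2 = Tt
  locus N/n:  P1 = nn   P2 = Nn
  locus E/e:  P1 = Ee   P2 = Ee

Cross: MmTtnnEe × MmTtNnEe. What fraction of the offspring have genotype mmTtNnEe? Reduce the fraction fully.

P(mmTtNnEe) = 1/32

MmTtnnEe gametes: MTnE×2, MTne×2, MtnE×2, Mtne×2, mTnE×2, mTne×2, mtnE×2, mtne×2
MmTtNnEe gametes: MTNE×1, MTNe×1, MTnE×1, MTne×1, MtNE×1, MtNe×1, MtnE×1, Mtne×1, mTNE×1, mTNe×1, mTnE×1, mTne×1, mtNE×1, mtNe×1, mtnE×1, mtne×1
MmTtnnEe×MmTtNnEe grid (16·16=256): MMTTNnEE=2 MMTTNnEe=4 MMTTNnee=2 MMTTnnEE=2 MMTTnnEe=4 MMTTnnee=2 MMTtNnEE=4 MMTtNnEe=8 MMTtNnee=4 MMTtnnEE=4 MMTtnnEe=8 MMTtnnee=4 MMttNnEE=2 MMttNnEe=4 MMttNnee=2 MMttnnEE=2 MMttnnEe=4 MMttnnee=2 MmTTNnEE=4 MmTTNnEe=8 MmTTNnee=4 MmTTnnEE=4 MmTTnnEe=8 MmTTnnee=4 MmTtNnEE=8 MmTtNnEe=16 MmTtNnee=8 MmTtnnEE=8 MmTtnnEe=16 MmTtnnee=8 MmttNnEE=4 MmttNnEe=8 MmttNnee=4 MmttnnEE=4 MmttnnEe=8 Mmttnnee=4 mmTTNnEE=2 mmTTNnEe=4 mmTTNnee=2 mmTTnnEE=2 mmTTnnEe=4 mmTTnnee=2 mmTtNnEE=4 mmTtNnEe=8 mmTtNnee=4 mmTtnnEE=4 mmTtnnEe=8 mmTtnnee=4 mmttNnEE=2 mmttNnEe=4 mmttNnee=2 mmttnnEE=2 mmttnnEe=4 mmttnnee=2
mmTtNnEe hits 8/256; gcd=8; 8÷8/256÷8 = 1/32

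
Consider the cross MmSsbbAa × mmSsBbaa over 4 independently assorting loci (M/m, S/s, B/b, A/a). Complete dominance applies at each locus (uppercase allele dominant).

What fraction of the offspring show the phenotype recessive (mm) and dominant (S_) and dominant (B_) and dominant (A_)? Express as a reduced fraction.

P(mm S_ B_ A_) = 3/32

MmSsbbAa gametes: MSbA×2, MSba×2, MsbA×2, Msba×2, mSbA×2, mSba×2, msbA×2, msba×2
mmSsBbaa gametes: mSBa×4, mSba×4, msBa×4, msba×4
MmSsbbAa×mmSsBbaa grid (16·16=256): MmSSBbAa=8 MmSSBbaa=8 MmSSbbAa=8 MmSSbbaa=8 MmSsBbAa=16 MmSsBbaa=16 MmSsbbAa=16 MmSsbbaa=16 MmssBbAa=8 MmssBbaa=8 MmssbbAa=8 Mmssbbaa=8 mmSSBbAa=8 mmSSBbaa=8 mmSSbbAa=8 mmSSbbaa=8 mmSsBbAa=16 mmSsBbaa=16 mmSsbbAa=16 mmSsbbaa=16 mmssBbAa=8 mmssBbaa=8 mmssbbAa=8 mmssbbaa=8
mm S_ B_ A_ hits 24/256; gcd=8; 24÷8/256÷8 = 3/32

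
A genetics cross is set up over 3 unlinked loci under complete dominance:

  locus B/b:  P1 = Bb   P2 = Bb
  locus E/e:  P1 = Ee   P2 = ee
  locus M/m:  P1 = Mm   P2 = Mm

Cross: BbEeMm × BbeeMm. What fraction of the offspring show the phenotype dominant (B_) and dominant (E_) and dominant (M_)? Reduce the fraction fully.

P(B_ E_ M_) = 9/32

BbEeMm gametes: BEM×1, BEm×1, BeM×1, Bem×1, bEM×1, bEm×1, beM×1, bem×1
BbeeMm gametes: BeM×2, Bem×2, beM×2, bem×2
BbEeMm×BbeeMm grid (8·8=64): BBEeMM=2 BBEeMm=4 BBEemm=2 BBeeMM=2 BBeeMm=4 BBeemm=2 BbEeMM=4 BbEeMm=8 BbEemm=4 BbeeMM=4 BbeeMm=8 Bbeemm=4 bbEeMM=2 bbEeMm=4 bbEemm=2 bbeeMM=2 bbeeMm=4 bbeemm=2
B_ E_ M_ hits 18/64; gcd=2; 18÷2/64÷2 = 9/32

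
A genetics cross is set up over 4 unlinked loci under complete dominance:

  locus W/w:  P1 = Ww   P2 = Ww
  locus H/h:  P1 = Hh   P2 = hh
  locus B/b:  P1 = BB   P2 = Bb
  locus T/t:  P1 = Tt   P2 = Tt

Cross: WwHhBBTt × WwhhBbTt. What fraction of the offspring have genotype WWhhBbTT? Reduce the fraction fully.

WwHhBBTt gametes: WHBT×2, WHBt×2, WhBT×2, WhBt×2, wHBT×2, wHBt×2, whBT×2, whBt×2
WwhhBbTt gametes: WhBT×2, WhBt×2, WhbT×2, Whbt×2, whBT×2, whBt×2, whbT×2, whbt×2
WwHhBBTt×WwhhBbTt grid (16·16=256): WWHhBBTT=4 WWHhBBTt=8 WWHhBBtt=4 WWHhBbTT=4 WWHhBbTt=8 WWHhBbtt=4 WWhhBBTT=4 WWhhBBTt=8 WWhhBBtt=4 WWhhBbTT=4 WWhhBbTt=8 WWhhBbtt=4 WwHhBBTT=8 WwHhBBTt=16 WwHhBBtt=8 WwHhBbTT=8 WwHhBbTt=16 WwHhBbtt=8 WwhhBBTT=8 WwhhBBTt=16 WwhhBBtt=8 WwhhBbTT=8 WwhhBbTt=16 WwhhBbtt=8 wwHhBBTT=4 wwHhBBTt=8 wwHhBBtt=4 wwHhBbTT=4 wwHhBbTt=8 wwHhBbtt=4 wwhhBBTT=4 wwhhBBTt=8 wwhhBBtt=4 wwhhBbTT=4 wwhhBbTt=8 wwhhBbtt=4
WWhhBbTT hits 4/256; gcd=4; 4÷4/256÷4 = 1/64

P(WWhhBbTT) = 1/64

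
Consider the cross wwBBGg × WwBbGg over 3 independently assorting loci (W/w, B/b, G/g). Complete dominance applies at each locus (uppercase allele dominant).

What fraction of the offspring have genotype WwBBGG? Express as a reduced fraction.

P(WwBBGG) = 1/16

wwBBGg gametes: wBG×4, wBg×4
WwBbGg gametes: WBG×1, WBg×1, WbG×1, Wbg×1, wBG×1, wBg×1, wbG×1, wbg×1
wwBBGg×WwBbGg grid (8·8=64): WwBBGG=4 WwBBGg=8 WwBBgg=4 WwBbGG=4 WwBbGg=8 WwBbgg=4 wwBBGG=4 wwBBGg=8 wwBBgg=4 wwBbGG=4 wwBbGg=8 wwBbgg=4
WwBBGG hits 4/64; gcd=4; 4÷4/64÷4 = 1/16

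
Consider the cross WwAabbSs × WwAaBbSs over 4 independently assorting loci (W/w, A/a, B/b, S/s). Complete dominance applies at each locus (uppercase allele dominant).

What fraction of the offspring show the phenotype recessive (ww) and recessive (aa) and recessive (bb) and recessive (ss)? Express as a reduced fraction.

P(ww aa bb ss) = 1/128

WwAabbSs gametes: WAbS×2, WAbs×2, WabS×2, Wabs×2, wAbS×2, wAbs×2, wabS×2, wabs×2
WwAaBbSs gametes: WABS×1, WABs×1, WAbS×1, WAbs×1, WaBS×1, WaBs×1, WabS×1, Wabs×1, wABS×1, wABs×1, wAbS×1, wAbs×1, waBS×1, waBs×1, wabS×1, wabs×1
WwAabbSs×WwAaBbSs grid (16·16=256): WWAABbSS=2 WWAABbSs=4 WWAABbss=2 WWAAbbSS=2 WWAAbbSs=4 WWAAbbss=2 WWAaBbSS=4 WWAaBbSs=8 WWAaBbss=4 WWAabbSS=4 WWAabbSs=8 WWAabbss=4 WWaaBbSS=2 WWaaBbSs=4 WWaaBbss=2 WWaabbSS=2 WWaabbSs=4 WWaabbss=2 WwAABbSS=4 WwAABbSs=8 WwAABbss=4 WwAAbbSS=4 WwAAbbSs=8 WwAAbbss=4 WwAaBbSS=8 WwAaBbSs=16 WwAaBbss=8 WwAabbSS=8 WwAabbSs=16 WwAabbss=8 WwaaBbSS=4 WwaaBbSs=8 WwaaBbss=4 WwaabbSS=4 WwaabbSs=8 Wwaabbss=4 wwAABbSS=2 wwAABbSs=4 wwAABbss=2 wwAAbbSS=2 wwAAbbSs=4 wwAAbbss=2 wwAaBbSS=4 wwAaBbSs=8 wwAaBbss=4 wwAabbSS=4 wwAabbSs=8 wwAabbss=4 wwaaBbSS=2 wwaaBbSs=4 wwaaBbss=2 wwaabbSS=2 wwaabbSs=4 wwaabbss=2
ww aa bb ss hits 2/256; gcd=2; 2÷2/256÷2 = 1/128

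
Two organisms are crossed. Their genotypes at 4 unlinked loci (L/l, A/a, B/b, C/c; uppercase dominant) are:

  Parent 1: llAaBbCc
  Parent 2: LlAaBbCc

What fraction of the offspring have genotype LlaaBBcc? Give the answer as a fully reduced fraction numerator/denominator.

llAaBbCc gametes: lABC×2, lABc×2, lAbC×2, lAbc×2, laBC×2, laBc×2, labC×2, labc×2
LlAaBbCc gametes: LABC×1, LABc×1, LAbC×1, LAbc×1, LaBC×1, LaBc×1, LabC×1, Labc×1, lABC×1, lABc×1, lAbC×1, lAbc×1, laBC×1, laBc×1, labC×1, labc×1
llAaBbCc×LlAaBbCc grid (16·16=256): LlAABBCC=2 LlAABBCc=4 LlAABBcc=2 LlAABbCC=4 LlAABbCc=8 LlAABbcc=4 LlAAbbCC=2 LlAAbbCc=4 LlAAbbcc=2 LlAaBBCC=4 LlAaBBCc=8 LlAaBBcc=4 LlAaBbCC=8 LlAaBbCc=16 LlAaBbcc=8 LlAabbCC=4 LlAabbCc=8 LlAabbcc=4 LlaaBBCC=2 LlaaBBCc=4 LlaaBBcc=2 LlaaBbCC=4 LlaaBbCc=8 LlaaBbcc=4 LlaabbCC=2 LlaabbCc=4 Llaabbcc=2 llAABBCC=2 llAABBCc=4 llAABBcc=2 llAABbCC=4 llAABbCc=8 llAABbcc=4 llAAbbCC=2 llAAbbCc=4 llAAbbcc=2 llAaBBCC=4 llAaBBCc=8 llAaBBcc=4 llAaBbCC=8 llAaBbCc=16 llAaBbcc=8 llAabbCC=4 llAabbCc=8 llAabbcc=4 llaaBBCC=2 llaaBBCc=4 llaaBBcc=2 llaaBbCC=4 llaaBbCc=8 llaaBbcc=4 llaabbCC=2 llaabbCc=4 llaabbcc=2
LlaaBBcc hits 2/256; gcd=2; 2÷2/256÷2 = 1/128

P(LlaaBBcc) = 1/128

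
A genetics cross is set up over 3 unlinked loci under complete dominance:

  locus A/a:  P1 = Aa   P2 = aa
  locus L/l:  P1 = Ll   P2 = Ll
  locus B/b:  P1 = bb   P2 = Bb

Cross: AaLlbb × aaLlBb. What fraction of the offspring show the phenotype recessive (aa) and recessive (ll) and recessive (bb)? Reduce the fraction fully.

P(aa ll bb) = 1/16

AaLlbb gametes: ALb×2, Alb×2, aLb×2, alb×2
aaLlBb gametes: aLB×2, aLb×2, alB×2, alb×2
AaLlbb×aaLlBb grid (8·8=64): AaLLBb=4 AaLLbb=4 AaLlBb=8 AaLlbb=8 AallBb=4 Aallbb=4 aaLLBb=4 aaLLbb=4 aaLlBb=8 aaLlbb=8 aallBb=4 aallbb=4
aa ll bb hits 4/64; gcd=4; 4÷4/64÷4 = 1/16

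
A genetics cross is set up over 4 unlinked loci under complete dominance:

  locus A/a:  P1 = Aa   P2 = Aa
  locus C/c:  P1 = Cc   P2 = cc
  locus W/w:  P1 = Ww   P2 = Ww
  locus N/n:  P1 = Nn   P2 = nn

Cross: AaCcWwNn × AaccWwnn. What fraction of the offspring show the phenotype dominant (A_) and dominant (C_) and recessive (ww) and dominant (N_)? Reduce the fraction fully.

P(A_ C_ ww N_) = 3/64

AaCcWwNn gametes: ACWN×1, ACWn×1, ACwN×1, ACwn×1, AcWN×1, AcWn×1, AcwN×1, Acwn×1, aCWN×1, aCWn×1, aCwN×1, aCwn×1, acWN×1, acWn×1, acwN×1, acwn×1
AaccWwnn gametes: AcWn×4, Acwn×4, acWn×4, acwn×4
AaCcWwNn×AaccWwnn grid (16·16=256): AACcWWNn=4 AACcWWnn=4 AACcWwNn=8 AACcWwnn=8 AACcwwNn=4 AACcwwnn=4 AAccWWNn=4 AAccWWnn=4 AAccWwNn=8 AAccWwnn=8 AAccwwNn=4 AAccwwnn=4 AaCcWWNn=8 AaCcWWnn=8 AaCcWwNn=16 AaCcWwnn=16 AaCcwwNn=8 AaCcwwnn=8 AaccWWNn=8 AaccWWnn=8 AaccWwNn=16 AaccWwnn=16 AaccwwNn=8 Aaccwwnn=8 aaCcWWNn=4 aaCcWWnn=4 aaCcWwNn=8 aaCcWwnn=8 aaCcwwNn=4 aaCcwwnn=4 aaccWWNn=4 aaccWWnn=4 aaccWwNn=8 aaccWwnn=8 aaccwwNn=4 aaccwwnn=4
A_ C_ ww N_ hits 12/256; gcd=4; 12÷4/256÷4 = 3/64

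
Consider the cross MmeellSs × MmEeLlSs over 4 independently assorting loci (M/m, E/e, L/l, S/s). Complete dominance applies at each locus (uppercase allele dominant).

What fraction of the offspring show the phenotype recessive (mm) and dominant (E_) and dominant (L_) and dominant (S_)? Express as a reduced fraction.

MmeellSs gametes: MelS×4, Mels×4, melS×4, mels×4
MmEeLlSs gametes: MELS×1, MELs×1, MElS×1, MEls×1, MeLS×1, MeLs×1, MelS×1, Mels×1, mELS×1, mELs×1, mElS×1, mEls×1, meLS×1, meLs×1, melS×1, mels×1
MmeellSs×MmEeLlSs grid (16·16=256): MMEeLlSS=4 MMEeLlSs=8 MMEeLlss=4 MMEellSS=4 MMEellSs=8 MMEellss=4 MMeeLlSS=4 MMeeLlSs=8 MMeeLlss=4 MMeellSS=4 MMeellSs=8 MMeellss=4 MmEeLlSS=8 MmEeLlSs=16 MmEeLlss=8 MmEellSS=8 MmEellSs=16 MmEellss=8 MmeeLlSS=8 MmeeLlSs=16 MmeeLlss=8 MmeellSS=8 MmeellSs=16 Mmeellss=8 mmEeLlSS=4 mmEeLlSs=8 mmEeLlss=4 mmEellSS=4 mmEellSs=8 mmEellss=4 mmeeLlSS=4 mmeeLlSs=8 mmeeLlss=4 mmeellSS=4 mmeellSs=8 mmeellss=4
mm E_ L_ S_ hits 12/256; gcd=4; 12÷4/256÷4 = 3/64

P(mm E_ L_ S_) = 3/64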